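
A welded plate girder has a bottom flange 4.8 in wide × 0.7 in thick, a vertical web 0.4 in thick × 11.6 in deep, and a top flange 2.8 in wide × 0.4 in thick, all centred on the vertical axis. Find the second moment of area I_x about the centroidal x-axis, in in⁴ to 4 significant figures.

Treat the section as a set of non-overlapping primitives; coordinates are from the bounding-box lower-left.
Bottom plate: 4.8 × 0.7, A = 3.36 in², y = 0.35 in, Ī = 0.1372 in⁴.
Web plate: 0.4 × 11.6, A = 4.64 in², y = 6.5 in, Ī = 52.0299 in⁴.
Top plate: 2.8 × 0.4, A = 1.12 in², y = 12.5 in, Ī = 0.0149333 in⁴.
Centroid: ȳ = ΣA·y / ΣA = 4.97105 in.
Transfer each piece to the centroidal x-axis using Ī + A·d² with d = y − 4.97105:
  bottom plate: d = -4.62105 in → contributes +71.8871 in⁴
  web plate: d = 1.52895 in → contributes +62.8767 in⁴
  top plate: d = 7.52895 in → contributes +63.5022 in⁴
Total I = 198.266 in⁴.

I_x ≈ 198.3 in⁴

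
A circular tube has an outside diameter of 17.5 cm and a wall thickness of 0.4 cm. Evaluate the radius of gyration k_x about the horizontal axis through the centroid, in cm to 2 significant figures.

k_x ≈ 6.0 cm

Decompose the section into non-overlapping parts with the origin at the bottom-left of its bounding rectangle.
Outer circle: ⌀17.5, A = 240.5 cm², y = 8.75 cm, Ī = 4 604 cm⁴.
Bore (subtracted): ⌀16.7, A = 219 cm², y = 8.75 cm, Ī = 3 818 cm⁴.
By symmetry the centroid is at mid-height, ȳ = 8.75 cm.
All pieces are centred on the horizontal axis through the centroid, so I = ΣĪ (holes subtracted) = 785.9 cm⁴.
Radius of gyration: k = √(I/A) = √(785.9 / 21.49) = 6.047 cm.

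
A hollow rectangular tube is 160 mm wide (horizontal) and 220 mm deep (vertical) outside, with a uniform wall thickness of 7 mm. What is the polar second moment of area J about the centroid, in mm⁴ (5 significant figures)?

J ≈ 5.7283 × 10⁷ mm⁴

Treat the section as a set of non-overlapping primitives; coordinates are from the bounding-box lower-left.
Outer rectangle: 160 × 220, A = 35 200 mm², y = 110 mm, Ī = 141 973 333 mm⁴.
Inner void (subtracted): 146 × 206, A = 30 076 mm², y = 110 mm, Ī = 106 358 761 mm⁴.
By symmetry the centroid is at mid-height, ȳ = 110 mm.
All pieces are centred on the centroidal x-axis, so I = ΣĪ (holes subtracted) = 35 614 572 mm⁴.
Repeating about the centroidal y-axis gives I_y = 21 668 332 mm⁴.
Polar second moment: J = I_x + I_y = 57 282 904 mm⁴.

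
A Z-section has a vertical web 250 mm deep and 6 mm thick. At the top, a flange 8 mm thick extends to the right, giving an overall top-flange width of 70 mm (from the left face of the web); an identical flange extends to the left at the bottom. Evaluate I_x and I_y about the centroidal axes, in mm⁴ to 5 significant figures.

Treat the section as a set of non-overlapping primitives; coordinates are from the bounding-box lower-left.
Web: 6 × 250, A = 1 500 mm², y = 125 mm, Ī = 7 812 500 mm⁴.
Top flange (beyond web): 64 × 8, A = 512 mm², y = 246 mm, Ī = 2730.667 mm⁴.
Bottom flange (beyond web): 64 × 8, A = 512 mm², y = 4 mm, Ī = 2730.667 mm⁴.
Centroid: ȳ = ΣA·y / ΣA = 125 mm.
Transfer each piece to the centroidal x-axis using Ī + A·d² with d = y − 125:
  web: d = 0 mm → contributes +7 812 500 mm⁴
  top flange (beyond web): d = 121 mm → contributes +7 498 923 mm⁴
  bottom flange (beyond web): d = -121 mm → contributes +7 498 923 mm⁴
Total I = 22 810 345 mm⁴.
For the y-axis: x̄ = 67 mm.
Repeating about the centroidal y-axis gives I_y = 1 608 425 mm⁴.

I_x ≈ 2.2810 × 10⁷ mm⁴, I_y ≈ 1.6084 × 10⁶ mm⁴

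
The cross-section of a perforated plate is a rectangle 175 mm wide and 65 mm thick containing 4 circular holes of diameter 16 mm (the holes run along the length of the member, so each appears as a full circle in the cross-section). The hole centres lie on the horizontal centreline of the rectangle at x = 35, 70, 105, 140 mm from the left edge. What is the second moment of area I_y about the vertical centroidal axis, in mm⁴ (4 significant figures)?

I_y ≈ 2.779 × 10⁷ mm⁴

Split into non-overlapping primitives; take the origin at the lower-left of the bounding box.
Plate: 175 × 65, A = 11 375 mm², x = 87.5 mm, Ī = 29 029 948 mm⁴.
Hole 1 (subtracted): ⌀16, A = 201.062 mm², x = 35 mm, Ī = 3216.99 mm⁴.
Hole 2 (subtracted): ⌀16, A = 201.062 mm², x = 70 mm, Ī = 3216.99 mm⁴.
Hole 3 (subtracted): ⌀16, A = 201.062 mm², x = 105 mm, Ī = 3216.99 mm⁴.
Hole 4 (subtracted): ⌀16, A = 201.062 mm², x = 140 mm, Ī = 3216.99 mm⁴.
By symmetry the centroid is at mid-width, x̄ = 87.5 mm.
Transfer each piece to the vertical centroidal axis using Ī + A·d² with d = x − 87.5:
  plate: d = 0 mm → contributes +29 029 948 mm⁴
  hole 1: d = -52.5 mm → contributes −557 394 mm⁴
  hole 2: d = -17.5 mm → contributes −64792.2 mm⁴
  hole 3: d = 17.5 mm → contributes −64792.2 mm⁴
  hole 4: d = 52.5 mm → contributes −557 394 mm⁴
Total I = 27 785 576 mm⁴.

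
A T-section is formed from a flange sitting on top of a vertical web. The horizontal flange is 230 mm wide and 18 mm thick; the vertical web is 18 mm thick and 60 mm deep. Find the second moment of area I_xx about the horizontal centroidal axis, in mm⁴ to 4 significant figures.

Split into non-overlapping primitives; take the origin at the lower-left of the bounding box.
Flange: 230 × 18, A = 4 140 mm², y = 69 mm, Ī = 111 780 mm⁴.
Web: 18 × 60, A = 1 080 mm², y = 30 mm, Ī = 324 000 mm⁴.
Centroid: ȳ = ΣA·y / ΣA = 60.931 mm.
Transfer each piece to the horizontal centroidal axis using Ī + A·d² with d = y − 60.931:
  flange: d = 8.06897 mm → contributes +381 328 mm⁴
  web: d = -30.931 mm → contributes +1 357 267 mm⁴
Total I = 1 738 595 mm⁴.

I_xx ≈ 1.739 × 10⁶ mm⁴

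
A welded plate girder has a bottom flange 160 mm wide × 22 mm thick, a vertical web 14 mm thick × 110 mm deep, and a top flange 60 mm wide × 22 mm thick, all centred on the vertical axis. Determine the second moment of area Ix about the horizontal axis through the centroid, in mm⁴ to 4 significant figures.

Ix ≈ 1.953 × 10⁷ mm⁴

Split into non-overlapping primitives; take the origin at the lower-left of the bounding box.
Bottom plate: 160 × 22, A = 3 520 mm², y = 11 mm, Ī = 141 973 mm⁴.
Web plate: 14 × 110, A = 1 540 mm², y = 77 mm, Ī = 1 552 833 mm⁴.
Top plate: 60 × 22, A = 1 320 mm², y = 143 mm, Ī = 53 240 mm⁴.
Centroid: ȳ = ΣA·y / ΣA = 54.2414 mm.
Transfer each piece to the horizontal axis through the centroid using Ī + A·d² with d = y − 54.2414:
  bottom plate: d = -43.2414 mm → contributes +6 723 729 mm⁴
  web plate: d = 22.7586 mm → contributes +2 350 484 mm⁴
  top plate: d = 88.7586 mm → contributes +10 452 322 mm⁴
Total I = 19 526 535 mm⁴.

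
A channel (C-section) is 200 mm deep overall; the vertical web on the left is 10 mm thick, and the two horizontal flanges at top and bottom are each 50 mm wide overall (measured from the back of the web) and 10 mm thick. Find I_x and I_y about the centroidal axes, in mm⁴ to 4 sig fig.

Break the section into simple shapes (no overlaps), measuring from the bottom-left corner of the bounding box.
Web: 10 × 200, A = 2 000 mm², y = 100 mm, Ī = 6 666 667 mm⁴.
Top flange (beyond web): 40 × 10, A = 400 mm², y = 195 mm, Ī = 3333.33 mm⁴.
Bottom flange (beyond web): 40 × 10, A = 400 mm², y = 5 mm, Ī = 3333.33 mm⁴.
By symmetry the centroid is at mid-height, ȳ = 100 mm.
Transfer each piece to the centroidal x-axis using Ī + A·d² with d = y − 100:
  web: d = 0 mm → contributes +6 666 667 mm⁴
  top flange (beyond web): d = 95 mm → contributes +3 613 333 mm⁴
  bottom flange (beyond web): d = -95 mm → contributes +3 613 333 mm⁴
Total I = 13 893 333 mm⁴.
For the y-axis: x̄ = 12.1429 mm.
Repeating about the centroidal y-axis gives I_y = 480 476 mm⁴.

I_x ≈ 1.389 × 10⁷ mm⁴, I_y ≈ 4.805 × 10⁵ mm⁴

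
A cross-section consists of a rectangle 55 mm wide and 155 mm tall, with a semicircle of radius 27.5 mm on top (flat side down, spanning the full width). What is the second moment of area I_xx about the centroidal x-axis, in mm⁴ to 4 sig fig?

I_xx ≈ 2.542 × 10⁷ mm⁴

Break the section into simple shapes (no overlaps), measuring from the bottom-left corner of the bounding box.
Rectangular body: 55 × 155, A = 8 525 mm², y = 77.5 mm, Ī = 17 067 760 mm⁴.
Semicircular cap: semicircle r = 27.5, A = 1187.91 mm², y = 166.671 mm, Ī = 62771.5 mm⁴.
Centroid: ȳ = ΣA·y / ΣA = 88.4059 mm.
Transfer each piece to the centroidal x-axis using Ī + A·d² with d = y − 88.4059:
  rectangular body: d = -10.9059 mm → contributes +18 081 710 mm⁴
  semicircular cap: d = 78.2655 mm → contributes +7 339 324 mm⁴
Total I = 25 421 035 mm⁴.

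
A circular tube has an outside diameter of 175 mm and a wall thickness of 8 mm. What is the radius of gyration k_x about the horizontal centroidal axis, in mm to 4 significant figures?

Treat the section as a set of non-overlapping primitives; coordinates are from the bounding-box lower-left.
Outer circle: ⌀175, A = 24052.8 mm², y = 87.5 mm, Ī = 46 038 598 mm⁴.
Bore (subtracted): ⌀159, A = 19855.7 mm², y = 87.5 mm, Ī = 31 373 170 mm⁴.
By symmetry the centroid is at mid-height, ȳ = 87.5 mm.
All pieces are centred on the horizontal centroidal axis, so I = ΣĪ (holes subtracted) = 14 665 429 mm⁴.
Radius of gyration: k = √(I/A) = √(14 665 429 / 4197.17) = 59.1111 mm.

k_x ≈ 59.11 mm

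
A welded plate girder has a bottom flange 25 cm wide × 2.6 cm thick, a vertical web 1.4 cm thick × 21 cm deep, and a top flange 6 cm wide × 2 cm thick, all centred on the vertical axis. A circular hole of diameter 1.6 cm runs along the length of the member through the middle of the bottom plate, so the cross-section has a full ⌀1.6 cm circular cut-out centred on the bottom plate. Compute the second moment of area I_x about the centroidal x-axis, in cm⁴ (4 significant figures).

Treat the section as a set of non-overlapping primitives; coordinates are from the bounding-box lower-left.
Bottom plate: 25 × 2.6, A = 65 cm², y = 1.3 cm, Ī = 36.6167 cm⁴.
Web plate: 1.4 × 21, A = 29.4 cm², y = 13.1 cm, Ī = 1080.45 cm⁴.
Top plate: 6 × 2, A = 12 cm², y = 24.6 cm, Ī = 4 cm⁴.
Hole (subtracted): ⌀1.6, A = 2.01062 cm², y = 1.3 cm, Ī = 0.321699 cm⁴.
Centroid: ȳ = ΣA·y / ΣA = 7.30176 cm.
Transfer each piece to the centroidal x-axis using Ī + A·d² with d = y − 7.30176:
  bottom plate: d = -6.00176 cm → contributes +2377.99 cm⁴
  web plate: d = 5.79824 cm → contributes +2068.87 cm⁴
  top plate: d = 17.2982 cm → contributes +3594.75 cm⁴
  hole: d = -6.00176 cm → contributes −72.7465 cm⁴
Total I = 7968.86 cm⁴.

I_x ≈ 7969 cm⁴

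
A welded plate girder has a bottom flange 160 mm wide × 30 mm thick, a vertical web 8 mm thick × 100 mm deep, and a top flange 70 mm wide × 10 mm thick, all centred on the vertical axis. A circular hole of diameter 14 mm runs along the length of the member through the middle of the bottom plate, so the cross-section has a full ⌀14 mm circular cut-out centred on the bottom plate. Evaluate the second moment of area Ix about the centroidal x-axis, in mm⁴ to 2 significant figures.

Ix ≈ 1.1 × 10⁷ mm⁴

Split into non-overlapping primitives; take the origin at the lower-left of the bounding box.
Bottom plate: 160 × 30, A = 4 800 mm², y = 15 mm, Ī = 360 000 mm⁴.
Web plate: 8 × 100, A = 800 mm², y = 80 mm, Ī = 666 667 mm⁴.
Top plate: 70 × 10, A = 700 mm², y = 135 mm, Ī = 5 833 mm⁴.
Hole (subtracted): ⌀14, A = 153.9 mm², y = 15 mm, Ī = 1 886 mm⁴.
Centroid: ȳ = ΣA·y / ΣA = 37.13 mm.
Transfer each piece to the centroidal x-axis using Ī + A·d² with d = y − 37.13:
  bottom plate: d = -22.13 mm → contributes +2 710 310 mm⁴
  web plate: d = 42.87 mm → contributes +2 137 074 mm⁴
  top plate: d = 97.87 mm → contributes +6 711 085 mm⁴
  hole: d = -22.13 mm → contributes −77 261 mm⁴
Total I = 11 481 208 mm⁴.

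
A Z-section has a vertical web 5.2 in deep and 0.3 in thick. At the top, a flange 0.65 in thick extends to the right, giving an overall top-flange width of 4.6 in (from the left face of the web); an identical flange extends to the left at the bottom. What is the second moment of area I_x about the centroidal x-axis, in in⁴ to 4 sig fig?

Treat the section as a set of non-overlapping primitives; coordinates are from the bounding-box lower-left.
Web: 0.3 × 5.2, A = 1.56 in², y = 2.6 in, Ī = 3.5152 in⁴.
Top flange (beyond web): 4.3 × 0.65, A = 2.795 in², y = 4.875 in, Ī = 0.0984073 in⁴.
Bottom flange (beyond web): 4.3 × 0.65, A = 2.795 in², y = 0.325 in, Ī = 0.0984073 in⁴.
Centroid: ȳ = ΣA·y / ΣA = 2.6 in.
Transfer each piece to the centroidal x-axis using Ī + A·d² with d = y − 2.6:
  web: d = 0 in → contributes +3.5152 in⁴
  top flange (beyond web): d = 2.275 in → contributes +14.5643 in⁴
  bottom flange (beyond web): d = -2.275 in → contributes +14.5643 in⁴
Total I = 32.6438 in⁴.

I_x ≈ 32.64 in⁴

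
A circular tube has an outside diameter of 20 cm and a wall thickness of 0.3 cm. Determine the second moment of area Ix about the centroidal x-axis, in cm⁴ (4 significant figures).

Decompose the section into non-overlapping parts with the origin at the bottom-left of its bounding rectangle.
Outer circle: ⌀20, A = 314.159 cm², y = 10 cm, Ī = 7853.98 cm⁴.
Bore (subtracted): ⌀19.4, A = 295.592 cm², y = 10 cm, Ī = 6953.07 cm⁴.
By symmetry the centroid is at mid-height, ȳ = 10 cm.
All pieces are centred on the centroidal x-axis, so I = ΣĪ (holes subtracted) = 900.908 cm⁴.

Ix ≈ 900.9 cm⁴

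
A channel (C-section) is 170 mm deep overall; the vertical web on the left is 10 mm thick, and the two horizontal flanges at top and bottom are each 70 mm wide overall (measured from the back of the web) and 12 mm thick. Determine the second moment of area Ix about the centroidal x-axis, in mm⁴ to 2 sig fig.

Treat the section as a set of non-overlapping primitives; coordinates are from the bounding-box lower-left.
Web: 10 × 170, A = 1 700 mm², y = 85 mm, Ī = 4 094 167 mm⁴.
Top flange (beyond web): 60 × 12, A = 720 mm², y = 164 mm, Ī = 8 640 mm⁴.
Bottom flange (beyond web): 60 × 12, A = 720 mm², y = 6 mm, Ī = 8 640 mm⁴.
By symmetry the centroid is at mid-height, ȳ = 85 mm.
Transfer each piece to the centroidal x-axis using Ī + A·d² with d = y − 85:
  web: d = 0 mm → contributes +4 094 167 mm⁴
  top flange (beyond web): d = 79 mm → contributes +4 502 160 mm⁴
  bottom flange (beyond web): d = -79 mm → contributes +4 502 160 mm⁴
Total I = 13 098 487 mm⁴.

Ix ≈ 1.3 × 10⁷ mm⁴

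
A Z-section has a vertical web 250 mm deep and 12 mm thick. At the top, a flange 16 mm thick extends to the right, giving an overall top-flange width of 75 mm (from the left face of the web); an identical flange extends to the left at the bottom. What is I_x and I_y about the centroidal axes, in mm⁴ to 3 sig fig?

Treat the section as a set of non-overlapping primitives; coordinates are from the bounding-box lower-left.
Web: 12 × 250, A = 3 000 mm², y = 125 mm, Ī = 15 625 000 mm⁴.
Top flange (beyond web): 63 × 16, A = 1 008 mm², y = 242 mm, Ī = 21 504 mm⁴.
Bottom flange (beyond web): 63 × 16, A = 1 008 mm², y = 8 mm, Ī = 21 504 mm⁴.
Centroid: ȳ = ΣA·y / ΣA = 125 mm.
Transfer each piece to the centroidal x-axis using Ī + A·d² with d = y − 125:
  web: d = 0 mm → contributes +15 625 000 mm⁴
  top flange (beyond web): d = 117 mm → contributes +13 820 016 mm⁴
  bottom flange (beyond web): d = -117 mm → contributes +13 820 016 mm⁴
Total I = 43 265 032 mm⁴.
For the y-axis: x̄ = 69 mm.
Repeating about the centroidal y-axis gives I_y = 3 537 792 mm⁴.

I_x ≈ 4.33 × 10⁷ mm⁴, I_y ≈ 3.54 × 10⁶ mm⁴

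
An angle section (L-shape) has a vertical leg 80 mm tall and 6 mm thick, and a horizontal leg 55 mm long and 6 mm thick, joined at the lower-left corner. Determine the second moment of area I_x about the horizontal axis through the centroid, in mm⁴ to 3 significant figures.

Break the section into simple shapes (no overlaps), measuring from the bottom-left corner of the bounding box.
Vertical leg: 6 × 80, A = 480 mm², y = 40 mm, Ī = 256 000 mm⁴.
Horizontal leg (remainder): 49 × 6, A = 294 mm², y = 3 mm, Ī = 882 mm⁴.
Centroid: ȳ = ΣA·y / ΣA = 25.946 mm.
Transfer each piece to the horizontal axis through the centroid using Ī + A·d² with d = y − 25.946:
  vertical leg: d = 14.054 mm → contributes +350 811 mm⁴
  horizontal leg (remainder): d = -22.946 mm → contributes +155 675 mm⁴
Total I = 506 486 mm⁴.

I_x ≈ 5.06 × 10⁵ mm⁴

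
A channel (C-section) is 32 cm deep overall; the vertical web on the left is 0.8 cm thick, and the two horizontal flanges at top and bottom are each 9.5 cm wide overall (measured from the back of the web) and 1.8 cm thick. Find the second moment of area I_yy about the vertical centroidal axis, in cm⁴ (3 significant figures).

Split into non-overlapping primitives; take the origin at the lower-left of the bounding box.
Web: 0.8 × 32, A = 25.6 cm², x = 0.4 cm, Ī = 1.3653 cm⁴.
Top flange (beyond web): 8.7 × 1.8, A = 15.66 cm², x = 5.15 cm, Ī = 98.775 cm⁴.
Bottom flange (beyond web): 8.7 × 1.8, A = 15.66 cm², x = 5.15 cm, Ī = 98.775 cm⁴.
Centroid: x̄ = ΣA·x / ΣA = 3.0137 cm.
Transfer each piece to the vertical centroidal axis using Ī + A·d² with d = x − 3.0137:
  web: d = -2.6137 cm → contributes +176.25 cm⁴
  top flange (beyond web): d = 2.1363 cm → contributes +170.25 cm⁴
  bottom flange (beyond web): d = 2.1363 cm → contributes +170.25 cm⁴
Total I = 516.74 cm⁴.

I_yy ≈ 517 cm⁴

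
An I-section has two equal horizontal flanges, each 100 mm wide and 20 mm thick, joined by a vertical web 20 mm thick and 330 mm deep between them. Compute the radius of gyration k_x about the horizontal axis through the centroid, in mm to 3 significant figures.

Treat the section as a set of non-overlapping primitives; coordinates are from the bounding-box lower-left.
Bottom flange: 100 × 20, A = 2 000 mm², y = 10 mm, Ī = 66 667 mm⁴.
Web: 20 × 330, A = 6 600 mm², y = 185 mm, Ī = 59 895 000 mm⁴.
Top flange: 100 × 20, A = 2 000 mm², y = 360 mm, Ī = 66 667 mm⁴.
By symmetry the centroid is at mid-height, ȳ = 185 mm.
Transfer each piece to the horizontal axis through the centroid using Ī + A·d² with d = y − 185:
  bottom flange: d = -175 mm → contributes +61 316 667 mm⁴
  web: d = 0 mm → contributes +59 895 000 mm⁴
  top flange: d = 175 mm → contributes +61 316 667 mm⁴
Total I = 182 528 333 mm⁴.
Radius of gyration: k = √(I/A) = √(182 528 333 / 10 600) = 131.22 mm.

k_x ≈ 131 mm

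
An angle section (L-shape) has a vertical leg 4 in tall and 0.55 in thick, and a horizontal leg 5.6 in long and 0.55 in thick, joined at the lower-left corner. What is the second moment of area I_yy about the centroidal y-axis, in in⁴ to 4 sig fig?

I_yy ≈ 15.58 in⁴

Decompose the section into non-overlapping parts with the origin at the bottom-left of its bounding rectangle.
Vertical leg: 0.55 × 4, A = 2.2 in², x = 0.275 in, Ī = 0.0554583 in⁴.
Horizontal leg (remainder): 5.05 × 0.55, A = 2.7775 in², x = 3.075 in, Ī = 5.90277 in⁴.
Centroid: x̄ = ΣA·x / ΣA = 1.83743 in.
Transfer each piece to the centroidal y-axis using Ī + A·d² with d = x − 1.83743:
  vertical leg: d = -1.56243 in → contributes +5.42608 in⁴
  horizontal leg (remainder): d = 1.23757 in → contributes +10.1567 in⁴
Total I = 15.5828 in⁴.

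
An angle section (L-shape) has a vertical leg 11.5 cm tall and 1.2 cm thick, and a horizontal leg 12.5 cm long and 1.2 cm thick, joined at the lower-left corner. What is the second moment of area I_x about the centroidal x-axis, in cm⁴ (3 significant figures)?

I_x ≈ 335 cm⁴

Treat the section as a set of non-overlapping primitives; coordinates are from the bounding-box lower-left.
Vertical leg: 1.2 × 11.5, A = 13.8 cm², y = 5.75 cm, Ī = 152.09 cm⁴.
Horizontal leg (remainder): 11.3 × 1.2, A = 13.56 cm², y = 0.6 cm, Ī = 1.6272 cm⁴.
Centroid: ȳ = ΣA·y / ΣA = 3.1976 cm.
Transfer each piece to the centroidal x-axis using Ī + A·d² with d = y − 3.1976:
  vertical leg: d = 2.5524 cm → contributes +241.99 cm⁴
  horizontal leg (remainder): d = -2.5976 cm → contributes +93.123 cm⁴
Total I = 335.11 cm⁴.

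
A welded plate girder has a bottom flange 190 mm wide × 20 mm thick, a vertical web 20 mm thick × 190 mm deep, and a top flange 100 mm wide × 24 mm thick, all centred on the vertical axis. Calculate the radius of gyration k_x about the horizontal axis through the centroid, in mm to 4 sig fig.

k_x ≈ 88.90 mm

Decompose the section into non-overlapping parts with the origin at the bottom-left of its bounding rectangle.
Bottom plate: 190 × 20, A = 3 800 mm², y = 10 mm, Ī = 126 667 mm⁴.
Web plate: 20 × 190, A = 3 800 mm², y = 115 mm, Ī = 11 431 667 mm⁴.
Top plate: 100 × 24, A = 2 400 mm², y = 222 mm, Ī = 115 200 mm⁴.
Centroid: ȳ = ΣA·y / ΣA = 100.78 mm.
Transfer each piece to the horizontal axis through the centroid using Ī + A·d² with d = y − 100.78:
  bottom plate: d = -90.78 mm → contributes +31 442 499 mm⁴
  web plate: d = 14.22 mm → contributes +12 200 059 mm⁴
  top plate: d = 121.22 mm → contributes +35 381 492 mm⁴
Total I = 79 024 049 mm⁴.
Radius of gyration: k = √(I/A) = √(79 024 049 / 10 000) = 88.8955 mm.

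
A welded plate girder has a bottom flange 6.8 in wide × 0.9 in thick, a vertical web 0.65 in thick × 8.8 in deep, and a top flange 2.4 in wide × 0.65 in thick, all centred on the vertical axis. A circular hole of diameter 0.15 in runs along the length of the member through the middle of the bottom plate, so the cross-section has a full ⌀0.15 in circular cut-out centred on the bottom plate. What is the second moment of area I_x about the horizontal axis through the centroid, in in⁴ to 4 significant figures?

I_x ≈ 178.8 in⁴

Break the section into simple shapes (no overlaps), measuring from the bottom-left corner of the bounding box.
Bottom plate: 6.8 × 0.9, A = 6.12 in², y = 0.45 in, Ī = 0.4131 in⁴.
Web plate: 0.65 × 8.8, A = 5.72 in², y = 5.3 in, Ī = 36.9131 in⁴.
Top plate: 2.4 × 0.65, A = 1.56 in², y = 10.025 in, Ī = 0.054925 in⁴.
Hole (subtracted): ⌀0.15, A = 0.0176715 in², y = 0.45 in, Ī = 0.0000248505 in⁴.
Centroid: ȳ = ΣA·y / ΣA = 3.63921 in.
Transfer each piece to the horizontal axis through the centroid using Ī + A·d² with d = y − 3.63921:
  bottom plate: d = -3.18921 in → contributes +62.6598 in⁴
  web plate: d = 1.66079 in → contributes +52.6902 in⁴
  top plate: d = 6.38579 in → contributes +63.6692 in⁴
  hole: d = -3.18921 in → contributes −0.179762 in⁴
Total I = 178.839 in⁴.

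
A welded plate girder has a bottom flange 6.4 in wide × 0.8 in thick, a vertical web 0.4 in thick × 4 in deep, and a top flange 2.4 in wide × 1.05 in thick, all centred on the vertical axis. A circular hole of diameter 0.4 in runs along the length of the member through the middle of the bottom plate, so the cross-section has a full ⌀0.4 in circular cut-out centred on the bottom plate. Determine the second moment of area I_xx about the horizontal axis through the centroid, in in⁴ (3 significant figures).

Break the section into simple shapes (no overlaps), measuring from the bottom-left corner of the bounding box.
Bottom plate: 6.4 × 0.8, A = 5.12 in², y = 0.4 in, Ī = 0.27307 in⁴.
Web plate: 0.4 × 4, A = 1.6 in², y = 2.8 in, Ī = 2.1333 in⁴.
Top plate: 2.4 × 1.05, A = 2.52 in², y = 5.325 in, Ī = 0.23153 in⁴.
Hole (subtracted): ⌀0.4, A = 0.12566 in², y = 0.4 in, Ī = 0.0012566 in⁴.
Centroid: ȳ = ΣA·y / ΣA = 2.183 in.
Transfer each piece to the horizontal axis through the centroid using Ī + A·d² with d = y − 2.183:
  bottom plate: d = -1.783 in → contributes +16.55 in⁴
  web plate: d = 0.61698 in → contributes +2.7424 in⁴
  top plate: d = 3.142 in → contributes +25.109 in⁴
  hole: d = -1.783 in → contributes −0.40076 in⁴
Total I = 44.001 in⁴.

I_xx ≈ 44.0 in⁴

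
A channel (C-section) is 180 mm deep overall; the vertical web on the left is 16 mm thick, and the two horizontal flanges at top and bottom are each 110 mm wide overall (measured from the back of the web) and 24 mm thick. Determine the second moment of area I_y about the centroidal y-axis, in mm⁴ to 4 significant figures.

Decompose the section into non-overlapping parts with the origin at the bottom-left of its bounding rectangle.
Web: 16 × 180, A = 2 880 mm², x = 8 mm, Ī = 61 440 mm⁴.
Top flange (beyond web): 94 × 24, A = 2 256 mm², x = 63 mm, Ī = 1 661 168 mm⁴.
Bottom flange (beyond web): 94 × 24, A = 2 256 mm², x = 63 mm, Ī = 1 661 168 mm⁴.
Centroid: x̄ = ΣA·x / ΣA = 41.5714 mm.
Transfer each piece to the centroidal y-axis using Ī + A·d² with d = x − 41.5714:
  web: d = -33.5714 mm → contributes +3 307 318 mm⁴
  top flange (beyond web): d = 21.4286 mm → contributes +2 697 086 mm⁴
  bottom flange (beyond web): d = 21.4286 mm → contributes +2 697 086 mm⁴
Total I = 8 701 490 mm⁴.

I_y ≈ 8.701 × 10⁶ mm⁴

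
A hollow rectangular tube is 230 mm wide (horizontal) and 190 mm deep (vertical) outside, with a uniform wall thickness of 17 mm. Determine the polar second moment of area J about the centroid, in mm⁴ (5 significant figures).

J ≈ 1.6422 × 10⁸ mm⁴

Break the section into simple shapes (no overlaps), measuring from the bottom-left corner of the bounding box.
Outer rectangle: 230 × 190, A = 43 700 mm², y = 95 mm, Ī = 131 464 167 mm⁴.
Inner void (subtracted): 196 × 156, A = 30 576 mm², y = 95 mm, Ī = 62 008 128 mm⁴.
By symmetry the centroid is at mid-height, ȳ = 95 mm.
All pieces are centred on the centroidal x-axis, so I = ΣĪ (holes subtracted) = 69 456 039 mm⁴.
Repeating about the centroidal y-axis gives I_y = 94 760 199 mm⁴.
Polar second moment: J = I_x + I_y = 164 216 237 mm⁴.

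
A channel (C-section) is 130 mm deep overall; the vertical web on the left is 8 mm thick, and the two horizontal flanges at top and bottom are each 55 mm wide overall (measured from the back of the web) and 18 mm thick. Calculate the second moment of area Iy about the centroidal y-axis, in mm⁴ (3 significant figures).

Iy ≈ 8.04 × 10⁵ mm⁴

Decompose the section into non-overlapping parts with the origin at the bottom-left of its bounding rectangle.
Web: 8 × 130, A = 1 040 mm², x = 4 mm, Ī = 5546.7 mm⁴.
Top flange (beyond web): 47 × 18, A = 846 mm², x = 31.5 mm, Ī = 155 735 mm⁴.
Bottom flange (beyond web): 47 × 18, A = 846 mm², x = 31.5 mm, Ī = 155 735 mm⁴.
Centroid: x̄ = ΣA·x / ΣA = 21.031 mm.
Transfer each piece to the centroidal y-axis using Ī + A·d² with d = x − 21.031:
  web: d = -17.031 mm → contributes +307 221 mm⁴
  top flange (beyond web): d = 10.469 mm → contributes +248 448 mm⁴
  bottom flange (beyond web): d = 10.469 mm → contributes +248 448 mm⁴
Total I = 804 116 mm⁴.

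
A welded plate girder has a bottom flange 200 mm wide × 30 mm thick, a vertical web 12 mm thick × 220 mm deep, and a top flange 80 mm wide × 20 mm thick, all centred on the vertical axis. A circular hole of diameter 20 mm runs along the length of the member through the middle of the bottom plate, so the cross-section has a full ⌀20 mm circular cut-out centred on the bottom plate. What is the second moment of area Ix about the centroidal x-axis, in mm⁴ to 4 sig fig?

Decompose the section into non-overlapping parts with the origin at the bottom-left of its bounding rectangle.
Bottom plate: 200 × 30, A = 6 000 mm², y = 15 mm, Ī = 450 000 mm⁴.
Web plate: 12 × 220, A = 2 640 mm², y = 140 mm, Ī = 10 648 000 mm⁴.
Top plate: 80 × 20, A = 1 600 mm², y = 260 mm, Ī = 53333.3 mm⁴.
Hole (subtracted): ⌀20, A = 314.159 mm², y = 15 mm, Ī = 7853.98 mm⁴.
Centroid: ȳ = ΣA·y / ΣA = 87.7394 mm.
Transfer each piece to the centroidal x-axis using Ī + A·d² with d = y − 87.7394:
  bottom plate: d = -72.7394 mm → contributes +32 196 148 mm⁴
  web plate: d = 52.2606 mm → contributes +17 858 281 mm⁴
  top plate: d = 172.261 mm → contributes +47 531 260 mm⁴
  hole: d = -72.7394 mm → contributes −1 670 078 mm⁴
Total I = 95 915 611 mm⁴.

Ix ≈ 9.592 × 10⁷ mm⁴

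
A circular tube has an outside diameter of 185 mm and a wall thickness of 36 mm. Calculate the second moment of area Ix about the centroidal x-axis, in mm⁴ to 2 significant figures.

Ix ≈ 4.9 × 10⁷ mm⁴

Break the section into simple shapes (no overlaps), measuring from the bottom-left corner of the bounding box.
Outer circle: ⌀185, A = 26 880 mm², y = 92.5 mm, Ī = 57 498 539 mm⁴.
Bore (subtracted): ⌀113, A = 10 029 mm², y = 92.5 mm, Ī = 8 003 569 mm⁴.
By symmetry the centroid is at mid-height, ȳ = 92.5 mm.
All pieces are centred on the centroidal x-axis, so I = ΣĪ (holes subtracted) = 49 494 971 mm⁴.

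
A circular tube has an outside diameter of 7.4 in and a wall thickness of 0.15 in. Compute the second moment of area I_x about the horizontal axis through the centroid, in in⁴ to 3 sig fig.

Treat the section as a set of non-overlapping primitives; coordinates are from the bounding-box lower-left.
Outer circle: ⌀7.4, A = 43.008 in², y = 3.7 in, Ī = 147.2 in⁴.
Bore (subtracted): ⌀7.1, A = 39.592 in², y = 3.7 in, Ī = 124.74 in⁴.
By symmetry the centroid is at mid-height, ȳ = 3.7 in.
All pieces are centred on the horizontal axis through the centroid, so I = ΣĪ (holes subtracted) = 22.457 in⁴.

I_x ≈ 22.5 in⁴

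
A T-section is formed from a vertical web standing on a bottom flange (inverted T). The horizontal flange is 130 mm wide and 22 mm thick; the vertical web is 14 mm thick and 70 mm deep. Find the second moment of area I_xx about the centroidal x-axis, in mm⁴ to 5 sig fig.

Treat the section as a set of non-overlapping primitives; coordinates are from the bounding-box lower-left.
Flange: 130 × 22, A = 2 860 mm², y = 11 mm, Ī = 115353.3 mm⁴.
Web: 14 × 70, A = 980 mm², y = 57 mm, Ī = 400166.7 mm⁴.
Centroid: ȳ = ΣA·y / ΣA = 22.73958 mm.
Transfer each piece to the centroidal x-axis using Ī + A·d² with d = y − 22.73958:
  flange: d = -11.73958 mm → contributes +509512.3 mm⁴
  web: d = 34.26042 mm → contributes +1 550 467 mm⁴
Total I = 2 059 980 mm⁴.

I_xx ≈ 2.0600 × 10⁶ mm⁴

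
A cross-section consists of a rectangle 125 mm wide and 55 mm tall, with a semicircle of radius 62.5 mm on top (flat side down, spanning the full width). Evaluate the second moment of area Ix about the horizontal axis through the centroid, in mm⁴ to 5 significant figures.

Ix ≈ 1.2871 × 10⁷ mm⁴

Treat the section as a set of non-overlapping primitives; coordinates are from the bounding-box lower-left.
Rectangular body: 125 × 55, A = 6 875 mm², y = 27.5 mm, Ī = 1 733 073 mm⁴.
Semicircular cap: semicircle r = 62.5, A = 6135.923 mm², y = 81.52582 mm, Ī = 1 674 758 mm⁴.
Centroid: ȳ = ΣA·y / ΣA = 52.97846 mm.
Transfer each piece to the horizontal axis through the centroid using Ī + A·d² with d = y − 52.97846:
  rectangular body: d = -25.47846 mm → contributes +6 195 993 mm⁴
  semicircular cap: d = 28.54736 mm → contributes +6 675 241 mm⁴
Total I = 12 871 233 mm⁴.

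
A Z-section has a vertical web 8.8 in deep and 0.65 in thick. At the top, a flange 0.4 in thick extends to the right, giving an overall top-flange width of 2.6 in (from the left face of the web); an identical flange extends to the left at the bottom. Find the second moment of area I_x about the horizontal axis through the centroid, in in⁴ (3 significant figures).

I_x ≈ 64.5 in⁴

Break the section into simple shapes (no overlaps), measuring from the bottom-left corner of the bounding box.
Web: 0.65 × 8.8, A = 5.72 in², y = 4.4 in, Ī = 36.913 in⁴.
Top flange (beyond web): 1.95 × 0.4, A = 0.78 in², y = 8.6 in, Ī = 0.0104 in⁴.
Bottom flange (beyond web): 1.95 × 0.4, A = 0.78 in², y = 0.2 in, Ī = 0.0104 in⁴.
Centroid: ȳ = ΣA·y / ΣA = 4.4 in.
Transfer each piece to the horizontal axis through the centroid using Ī + A·d² with d = y − 4.4:
  web: d = 0 in → contributes +36.913 in⁴
  top flange (beyond web): d = 4.2 in → contributes +13.77 in⁴
  bottom flange (beyond web): d = -4.2 in → contributes +13.77 in⁴
Total I = 64.452 in⁴.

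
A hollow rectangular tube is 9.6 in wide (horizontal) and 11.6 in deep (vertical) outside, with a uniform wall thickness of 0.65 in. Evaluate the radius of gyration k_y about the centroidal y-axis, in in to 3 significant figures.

Split into non-overlapping primitives; take the origin at the lower-left of the bounding box.
Outer rectangle: 9.6 × 11.6, A = 111.36 in², x = 4.8 in, Ī = 855.24 in⁴.
Inner void (subtracted): 8.3 × 10.3, A = 85.49 in², x = 4.8 in, Ī = 490.78 in⁴.
By symmetry the centroid is at mid-width, x̄ = 4.8 in.
All pieces are centred on the centroidal y-axis, so I = ΣĪ (holes subtracted) = 364.46 in⁴.
Radius of gyration: k = √(I/A) = √(364.46 / 25.87) = 3.7534 in.

k_y ≈ 3.75 in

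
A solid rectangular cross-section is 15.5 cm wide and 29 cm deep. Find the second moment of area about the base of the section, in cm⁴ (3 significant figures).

The section: 15.5 × 29, A = 449.5 cm², y = 14.5 cm, Ī = 31 502 cm⁴.
Transfer it to a horizontal axis along the bottom face using Ī + A·d² with d = y − 0:
  the section: d = 14.5 cm → contributes +126 010 cm⁴
Total I = 126 010 cm⁴.

I_base ≈ 1.26 × 10⁵ cm⁴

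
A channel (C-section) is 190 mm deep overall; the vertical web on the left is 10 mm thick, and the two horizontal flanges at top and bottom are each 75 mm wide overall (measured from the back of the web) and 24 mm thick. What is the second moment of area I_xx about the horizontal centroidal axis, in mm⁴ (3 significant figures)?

I_xx ≈ 2.74 × 10⁷ mm⁴

Treat the section as a set of non-overlapping primitives; coordinates are from the bounding-box lower-left.
Web: 10 × 190, A = 1 900 mm², y = 95 mm, Ī = 5 715 833 mm⁴.
Top flange (beyond web): 65 × 24, A = 1 560 mm², y = 178 mm, Ī = 74 880 mm⁴.
Bottom flange (beyond web): 65 × 24, A = 1 560 mm², y = 12 mm, Ī = 74 880 mm⁴.
By symmetry the centroid is at mid-height, ȳ = 95 mm.
Transfer each piece to the horizontal centroidal axis using Ī + A·d² with d = y − 95:
  web: d = 0 mm → contributes +5 715 833 mm⁴
  top flange (beyond web): d = 83 mm → contributes +10 821 720 mm⁴
  bottom flange (beyond web): d = -83 mm → contributes +10 821 720 mm⁴
Total I = 27 359 273 mm⁴.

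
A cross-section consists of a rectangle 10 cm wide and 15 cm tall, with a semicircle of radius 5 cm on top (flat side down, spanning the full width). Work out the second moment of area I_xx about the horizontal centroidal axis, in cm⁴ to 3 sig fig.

Split into non-overlapping primitives; take the origin at the lower-left of the bounding box.
Rectangular body: 10 × 15, A = 150 cm², y = 7.5 cm, Ī = 2812.5 cm⁴.
Semicircular cap: semicircle r = 5, A = 39.27 cm², y = 17.122 cm, Ī = 68.598 cm⁴.
Centroid: ȳ = ΣA·y / ΣA = 9.4964 cm.
Transfer each piece to the horizontal centroidal axis using Ī + A·d² with d = y − 9.4964:
  rectangular body: d = -1.9964 cm → contributes +3410.3 cm⁴
  semicircular cap: d = 7.6257 cm → contributes +2352.2 cm⁴
Total I = 5762.5 cm⁴.

I_xx ≈ 5760 cm⁴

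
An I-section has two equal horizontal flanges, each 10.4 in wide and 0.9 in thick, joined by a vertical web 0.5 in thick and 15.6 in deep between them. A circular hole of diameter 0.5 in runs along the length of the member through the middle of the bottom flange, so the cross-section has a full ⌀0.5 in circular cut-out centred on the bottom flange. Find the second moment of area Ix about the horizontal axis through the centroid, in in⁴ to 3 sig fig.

Break the section into simple shapes (no overlaps), measuring from the bottom-left corner of the bounding box.
Bottom flange: 10.4 × 0.9, A = 9.36 in², y = 0.45 in, Ī = 0.6318 in⁴.
Web: 0.5 × 15.6, A = 7.8 in², y = 8.7 in, Ī = 158.18 in⁴.
Top flange: 10.4 × 0.9, A = 9.36 in², y = 16.95 in, Ī = 0.6318 in⁴.
Hole (subtracted): ⌀0.5, A = 0.19635 in², y = 0.45 in, Ī = 0.003068 in⁴.
Centroid: ȳ = ΣA·y / ΣA = 8.7615 in.
Transfer each piece to the horizontal axis through the centroid using Ī + A·d² with d = y − 8.7615:
  bottom flange: d = -8.3115 in → contributes +647.24 in⁴
  web: d = -0.061537 in → contributes +158.21 in⁴
  top flange: d = 8.1885 in → contributes +628.23 in⁴
  hole: d = -8.3115 in → contributes −13.567 in⁴
Total I = 1420.1 in⁴.

Ix ≈ 1420 in⁴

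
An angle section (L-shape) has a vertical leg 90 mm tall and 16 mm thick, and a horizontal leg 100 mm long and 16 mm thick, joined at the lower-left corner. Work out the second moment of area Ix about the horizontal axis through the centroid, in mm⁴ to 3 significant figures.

Split into non-overlapping primitives; take the origin at the lower-left of the bounding box.
Vertical leg: 16 × 90, A = 1 440 mm², y = 45 mm, Ī = 972 000 mm⁴.
Horizontal leg (remainder): 84 × 16, A = 1 344 mm², y = 8 mm, Ī = 28 672 mm⁴.
Centroid: ȳ = ΣA·y / ΣA = 27.138 mm.
Transfer each piece to the horizontal axis through the centroid using Ī + A·d² with d = y − 27.138:
  vertical leg: d = 17.862 mm → contributes +1 431 437 mm⁴
  horizontal leg (remainder): d = -19.138 mm → contributes +520 926 mm⁴
Total I = 1 952 363 mm⁴.

Ix ≈ 1.95 × 10⁶ mm⁴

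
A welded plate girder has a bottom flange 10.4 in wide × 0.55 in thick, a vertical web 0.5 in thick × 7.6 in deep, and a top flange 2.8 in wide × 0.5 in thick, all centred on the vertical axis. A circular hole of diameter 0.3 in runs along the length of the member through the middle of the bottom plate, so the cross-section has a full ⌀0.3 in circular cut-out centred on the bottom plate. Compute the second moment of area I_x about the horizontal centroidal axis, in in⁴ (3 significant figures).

I_x ≈ 107 in⁴

Break the section into simple shapes (no overlaps), measuring from the bottom-left corner of the bounding box.
Bottom plate: 10.4 × 0.55, A = 5.72 in², y = 0.275 in, Ī = 0.14419 in⁴.
Web plate: 0.5 × 7.6, A = 3.8 in², y = 4.35 in, Ī = 18.291 in⁴.
Top plate: 2.8 × 0.5, A = 1.4 in², y = 8.4 in, Ī = 0.029167 in⁴.
Hole (subtracted): ⌀0.3, A = 0.070686 in², y = 0.275 in, Ī = 0.00039761 in⁴.
Centroid: ȳ = ΣA·y / ΣA = 2.7507 in.
Transfer each piece to the horizontal centroidal axis using Ī + A·d² with d = y − 2.7507:
  bottom plate: d = -2.4757 in → contributes +35.204 in⁴
  web plate: d = 1.5993 in → contributes +28.01 in⁴
  top plate: d = 5.6493 in → contributes +44.709 in⁴
  hole: d = -2.4757 in → contributes −0.43365 in⁴
Total I = 107.49 in⁴.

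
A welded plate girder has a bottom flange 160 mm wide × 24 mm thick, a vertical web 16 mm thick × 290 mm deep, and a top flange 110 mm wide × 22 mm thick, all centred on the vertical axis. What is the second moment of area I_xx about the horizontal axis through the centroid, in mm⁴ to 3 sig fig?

I_xx ≈ 1.82 × 10⁸ mm⁴

Split into non-overlapping primitives; take the origin at the lower-left of the bounding box.
Bottom plate: 160 × 24, A = 3 840 mm², y = 12 mm, Ī = 184 320 mm⁴.
Web plate: 16 × 290, A = 4 640 mm², y = 169 mm, Ī = 32 518 667 mm⁴.
Top plate: 110 × 22, A = 2 420 mm², y = 325 mm, Ī = 97 607 mm⁴.
Centroid: ȳ = ΣA·y / ΣA = 148.32 mm.
Transfer each piece to the horizontal axis through the centroid using Ī + A·d² with d = y − 148.32:
  bottom plate: d = -136.32 mm → contributes +71 548 581 mm⁴
  web plate: d = 20.675 mm → contributes +34 502 105 mm⁴
  top plate: d = 176.68 mm → contributes +75 635 817 mm⁴
Total I = 181 686 504 mm⁴.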